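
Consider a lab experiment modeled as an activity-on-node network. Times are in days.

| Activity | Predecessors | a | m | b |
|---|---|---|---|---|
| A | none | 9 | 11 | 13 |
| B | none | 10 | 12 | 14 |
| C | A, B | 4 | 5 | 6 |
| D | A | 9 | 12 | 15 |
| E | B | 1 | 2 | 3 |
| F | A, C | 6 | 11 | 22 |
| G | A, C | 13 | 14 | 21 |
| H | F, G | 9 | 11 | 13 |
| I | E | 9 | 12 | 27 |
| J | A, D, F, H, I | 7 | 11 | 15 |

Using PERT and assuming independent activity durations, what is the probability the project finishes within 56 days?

te_A = (9 + 4·11 + 13)/6 = 66/6 = 11; σ²_A = ((13−9)/6)² = 0.444
te_B = (10 + 4·12 + 14)/6 = 72/6 = 12; σ²_B = ((14−10)/6)² = 0.444
te_C = (4 + 4·5 + 6)/6 = 30/6 = 5; σ²_C = ((6−4)/6)² = 0.111
te_D = (9 + 4·12 + 15)/6 = 72/6 = 12; σ²_D = ((15−9)/6)² = 1.000
te_E = (1 + 4·2 + 3)/6 = 12/6 = 2; σ²_E = ((3−1)/6)² = 0.111
te_F = (6 + 4·11 + 22)/6 = 72/6 = 12; σ²_F = ((22−6)/6)² = 7.111
te_G = (13 + 4·14 + 21)/6 = 90/6 = 15; σ²_G = ((21−13)/6)² = 1.778
te_H = (9 + 4·11 + 13)/6 = 66/6 = 11; σ²_H = ((13−9)/6)² = 0.444
te_I = (9 + 4·12 + 27)/6 = 84/6 = 14; σ²_I = ((27−9)/6)² = 9.000
te_J = (7 + 4·11 + 15)/6 = 66/6 = 11; σ²_J = ((15−7)/6)² = 1.778

Forward pass:
ES_A = 0; EF_A = 11
ES_B = 0; EF_B = 12
ES_C = max(EF_A=11, EF_B=12) = 12; EF_C = 12+5 = 17
ES_D = 11; EF_D = 11+12 = 23
ES_E = 12; EF_E = 12+2 = 14
ES_F = max(EF_A=11, EF_C=17) = 17; EF_F = 17+12 = 29
ES_G = max(EF_A=11, EF_C=17) = 17; EF_G = 17+15 = 32
ES_H = max(EF_F=29, EF_G=32) = 32; EF_H = 32+11 = 43
ES_I = 14; EF_I = 14+14 = 28
ES_J = max(EF_A=11, EF_D=23, EF_F=29, EF_H=43, EF_I=28) = 43; EF_J = 43+11 = 54
Expected project duration μ = 54 days. Critical path: B → C → G → H → J.

Variance along critical path = 0.444 + 0.111 + 1.778 + 0.444 + 1.778 = 4.556; σ = √4.556 = 2.134 days.
Z = (56 − 54) / 2.134 = 0.937
P(T ≤ 56) = Φ(0.937) ≈ 0.826

0.826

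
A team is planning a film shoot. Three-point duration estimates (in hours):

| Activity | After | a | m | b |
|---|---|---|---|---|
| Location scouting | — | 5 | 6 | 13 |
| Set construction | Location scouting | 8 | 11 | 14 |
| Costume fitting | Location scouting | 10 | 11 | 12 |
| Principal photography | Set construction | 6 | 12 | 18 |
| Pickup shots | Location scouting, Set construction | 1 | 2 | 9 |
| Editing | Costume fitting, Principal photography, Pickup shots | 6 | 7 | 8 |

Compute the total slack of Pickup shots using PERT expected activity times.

9 hours

te_Location scouting = (5 + 4·6 + 13)/6 = 42/6 = 7
te_Set construction = (8 + 4·11 + 14)/6 = 66/6 = 11
te_Costume fitting = (10 + 4·11 + 12)/6 = 66/6 = 11
te_Principal photography = (6 + 4·12 + 18)/6 = 72/6 = 12
te_Pickup shots = (1 + 4·2 + 9)/6 = 18/6 = 3
te_Editing = (6 + 4·7 + 8)/6 = 42/6 = 7

Forward pass:
ES_Location scouting = 0; EF_Location scouting = 7
ES_Set construction = 7; EF_Set construction = 7+11 = 18
ES_Costume fitting = 7; EF_Costume fitting = 7+11 = 18
ES_Principal photography = 18; EF_Principal photography = 18+12 = 30
ES_Pickup shots = max(EF_Location scouting=7, EF_Set construction=18) = 18; EF_Pickup shots = 18+3 = 21
ES_Editing = max(EF_Costume fitting=18, EF_Principal photography=30, EF_Pickup shots=21) = 30; EF_Editing = 30+7 = 37
Expected project duration μ = 37 hours. Critical path: Location scouting → Set construction → Principal photography → Editing.

Backward pass:
LF_Editing = 37; LS_Editing = 37−7 = 30
LF_Pickup shots = LS_Editing = 30; LS_Pickup shots = 30−3 = 27
LF_Principal photography = LS_Editing = 30; LS_Principal photography = 30−12 = 18
LF_Costume fitting = LS_Editing = 30; LS_Costume fitting = 30−11 = 19
LF_Set construction = min(LS_Principal photography=18, LS_Pickup shots=27) = 18; LS_Set construction = 18−11 = 7
LF_Location scouting = min(LS_Set construction=7, LS_Costume fitting=19, LS_Pickup shots=27) = 7; LS_Location scouting = 7−7 = 0
Slack_Pickup shots = LS_Pickup shots − ES_Pickup shots = 27 − 18 = 9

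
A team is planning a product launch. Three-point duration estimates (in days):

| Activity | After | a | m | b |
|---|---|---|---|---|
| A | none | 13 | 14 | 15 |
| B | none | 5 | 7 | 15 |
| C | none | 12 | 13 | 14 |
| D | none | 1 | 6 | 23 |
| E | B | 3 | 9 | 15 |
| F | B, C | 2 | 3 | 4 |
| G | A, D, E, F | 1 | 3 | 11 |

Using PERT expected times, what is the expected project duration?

te_A = (13 + 4·14 + 15)/6 = 84/6 = 14
te_B = (5 + 4·7 + 15)/6 = 48/6 = 8
te_C = (12 + 4·13 + 14)/6 = 78/6 = 13
te_D = (1 + 4·6 + 23)/6 = 48/6 = 8
te_E = (3 + 4·9 + 15)/6 = 54/6 = 9
te_F = (2 + 4·3 + 4)/6 = 18/6 = 3
te_G = (1 + 4·3 + 11)/6 = 24/6 = 4

Forward pass:
ES_A = 0; EF_A = 14
ES_B = 0; EF_B = 8
ES_C = 0; EF_C = 13
ES_D = 0; EF_D = 8
ES_E = 8; EF_E = 8+9 = 17
ES_F = max(EF_B=8, EF_C=13) = 13; EF_F = 13+3 = 16
ES_G = max(EF_A=14, EF_D=8, EF_E=17, EF_F=16) = 17; EF_G = 17+4 = 21
Expected project duration μ = 21 days. Critical path: B → E → G.

21 days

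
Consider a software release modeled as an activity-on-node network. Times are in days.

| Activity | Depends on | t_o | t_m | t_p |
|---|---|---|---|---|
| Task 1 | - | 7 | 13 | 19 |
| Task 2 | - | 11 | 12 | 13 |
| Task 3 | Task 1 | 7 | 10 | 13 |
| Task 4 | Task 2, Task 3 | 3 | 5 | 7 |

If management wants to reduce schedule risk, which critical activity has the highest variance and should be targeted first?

Task 1

te_Task 1 = (7 + 4·13 + 19)/6 = 78/6 = 13; σ²_Task 1 = ((19−7)/6)² = 4.000
te_Task 2 = (11 + 4·12 + 13)/6 = 72/6 = 12; σ²_Task 2 = ((13−11)/6)² = 0.111
te_Task 3 = (7 + 4·10 + 13)/6 = 60/6 = 10; σ²_Task 3 = ((13−7)/6)² = 1.000
te_Task 4 = (3 + 4·5 + 7)/6 = 30/6 = 5; σ²_Task 4 = ((7−3)/6)² = 0.444

Forward pass:
ES_Task 1 = 0; EF_Task 1 = 13
ES_Task 2 = 0; EF_Task 2 = 12
ES_Task 3 = 13; EF_Task 3 = 13+10 = 23
ES_Task 4 = max(EF_Task 2=12, EF_Task 3=23) = 23; EF_Task 4 = 23+5 = 28
Expected project duration μ = 28 days. Critical path: Task 1 → Task 3 → Task 4.

Variances on critical path: σ²_Task 1=4.000, σ²_Task 3=1.000, σ²_Task 4=0.444.
Largest is σ²_Task 1 = 4.000.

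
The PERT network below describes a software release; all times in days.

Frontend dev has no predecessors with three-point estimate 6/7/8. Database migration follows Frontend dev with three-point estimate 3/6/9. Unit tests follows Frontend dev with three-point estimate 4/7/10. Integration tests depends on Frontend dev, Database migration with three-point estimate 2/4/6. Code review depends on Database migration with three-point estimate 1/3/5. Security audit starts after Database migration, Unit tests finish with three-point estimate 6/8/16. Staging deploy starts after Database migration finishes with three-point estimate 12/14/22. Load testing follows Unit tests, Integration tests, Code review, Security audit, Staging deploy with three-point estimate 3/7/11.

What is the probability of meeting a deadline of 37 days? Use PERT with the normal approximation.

te_Frontend dev = (6 + 4·7 + 8)/6 = 42/6 = 7; σ²_Frontend dev = ((8−6)/6)² = 0.111
te_Database migration = (3 + 4·6 + 9)/6 = 36/6 = 6; σ²_Database migration = ((9−3)/6)² = 1.000
te_Unit tests = (4 + 4·7 + 10)/6 = 42/6 = 7; σ²_Unit tests = ((10−4)/6)² = 1.000
te_Integration tests = (2 + 4·4 + 6)/6 = 24/6 = 4; σ²_Integration tests = ((6−2)/6)² = 0.444
te_Code review = (1 + 4·3 + 5)/6 = 18/6 = 3; σ²_Code review = ((5−1)/6)² = 0.444
te_Security audit = (6 + 4·8 + 16)/6 = 54/6 = 9; σ²_Security audit = ((16−6)/6)² = 2.778
te_Staging deploy = (12 + 4·14 + 22)/6 = 90/6 = 15; σ²_Staging deploy = ((22−12)/6)² = 2.778
te_Load testing = (3 + 4·7 + 11)/6 = 42/6 = 7; σ²_Load testing = ((11−3)/6)² = 1.778

Forward pass:
ES_Frontend dev = 0; EF_Frontend dev = 7
ES_Database migration = 7; EF_Database migration = 7+6 = 13
ES_Unit tests = 7; EF_Unit tests = 7+7 = 14
ES_Integration tests = max(EF_Frontend dev=7, EF_Database migration=13) = 13; EF_Integration tests = 13+4 = 17
ES_Code review = 13; EF_Code review = 13+3 = 16
ES_Security audit = max(EF_Database migration=13, EF_Unit tests=14) = 14; EF_Security audit = 14+9 = 23
ES_Staging deploy = 13; EF_Staging deploy = 13+15 = 28
ES_Load testing = max(EF_Unit tests=14, EF_Integration tests=17, EF_Code review=16, EF_Security audit=23, EF_Staging deploy=28) = 28; EF_Load testing = 28+7 = 35
Expected project duration μ = 35 days. Critical path: Frontend dev → Database migration → Staging deploy → Load testing.

Variance along critical path = 0.111 + 1.000 + 2.778 + 1.778 = 5.667; σ = √5.667 = 2.380 days.
Z = (37 − 35) / 2.380 = 0.840
P(T ≤ 37) = Φ(0.840) ≈ 0.800

0.800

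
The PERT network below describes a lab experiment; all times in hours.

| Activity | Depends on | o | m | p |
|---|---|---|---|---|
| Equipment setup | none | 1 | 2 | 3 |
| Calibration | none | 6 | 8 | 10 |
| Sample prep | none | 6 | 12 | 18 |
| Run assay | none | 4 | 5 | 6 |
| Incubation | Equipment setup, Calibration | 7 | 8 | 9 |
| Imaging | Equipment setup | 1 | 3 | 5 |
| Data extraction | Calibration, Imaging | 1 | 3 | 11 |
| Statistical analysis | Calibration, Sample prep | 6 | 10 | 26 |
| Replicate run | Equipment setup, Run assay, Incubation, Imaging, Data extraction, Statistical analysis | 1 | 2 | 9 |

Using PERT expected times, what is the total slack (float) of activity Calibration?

te_Equipment setup = (1 + 4·2 + 3)/6 = 12/6 = 2
te_Calibration = (6 + 4·8 + 10)/6 = 48/6 = 8
te_Sample prep = (6 + 4·12 + 18)/6 = 72/6 = 12
te_Run assay = (4 + 4·5 + 6)/6 = 30/6 = 5
te_Incubation = (7 + 4·8 + 9)/6 = 48/6 = 8
te_Imaging = (1 + 4·3 + 5)/6 = 18/6 = 3
te_Data extraction = (1 + 4·3 + 11)/6 = 24/6 = 4
te_Statistical analysis = (6 + 4·10 + 26)/6 = 72/6 = 12
te_Replicate run = (1 + 4·2 + 9)/6 = 18/6 = 3

Forward pass:
ES_Equipment setup = 0; EF_Equipment setup = 2
ES_Calibration = 0; EF_Calibration = 8
ES_Sample prep = 0; EF_Sample prep = 12
ES_Run assay = 0; EF_Run assay = 5
ES_Incubation = max(EF_Equipment setup=2, EF_Calibration=8) = 8; EF_Incubation = 8+8 = 16
ES_Imaging = 2; EF_Imaging = 2+3 = 5
ES_Data extraction = max(EF_Calibration=8, EF_Imaging=5) = 8; EF_Data extraction = 8+4 = 12
ES_Statistical analysis = max(EF_Calibration=8, EF_Sample prep=12) = 12; EF_Statistical analysis = 12+12 = 24
ES_Replicate run = max(EF_Equipment setup=2, EF_Run assay=5, EF_Incubation=16, EF_Imaging=5, EF_Data extraction=12, EF_Statistical analysis=24) = 24; EF_Replicate run = 24+3 = 27
Expected project duration μ = 27 hours. Critical path: Sample prep → Statistical analysis → Replicate run.

Backward pass:
LF_Replicate run = 27; LS_Replicate run = 27−3 = 24
LF_Statistical analysis = LS_Replicate run = 24; LS_Statistical analysis = 24−12 = 12
LF_Data extraction = LS_Replicate run = 24; LS_Data extraction = 24−4 = 20
LF_Imaging = min(LS_Data extraction=20, LS_Replicate run=24) = 20; LS_Imaging = 20−3 = 17
LF_Incubation = LS_Replicate run = 24; LS_Incubation = 24−8 = 16
LF_Run assay = LS_Replicate run = 24; LS_Run assay = 24−5 = 19
LF_Sample prep = LS_Statistical analysis = 12; LS_Sample prep = 12−12 = 0
LF_Calibration = min(LS_Incubation=16, LS_Data extraction=20, LS_Statistical analysis=12) = 12; LS_Calibration = 12−8 = 4
LF_Equipment setup = min(LS_Incubation=16, LS_Imaging=17, LS_Replicate run=24) = 16; LS_Equipment setup = 16−2 = 14
Slack_Calibration = LS_Calibration − ES_Calibration = 4 − 0 = 4

4 hours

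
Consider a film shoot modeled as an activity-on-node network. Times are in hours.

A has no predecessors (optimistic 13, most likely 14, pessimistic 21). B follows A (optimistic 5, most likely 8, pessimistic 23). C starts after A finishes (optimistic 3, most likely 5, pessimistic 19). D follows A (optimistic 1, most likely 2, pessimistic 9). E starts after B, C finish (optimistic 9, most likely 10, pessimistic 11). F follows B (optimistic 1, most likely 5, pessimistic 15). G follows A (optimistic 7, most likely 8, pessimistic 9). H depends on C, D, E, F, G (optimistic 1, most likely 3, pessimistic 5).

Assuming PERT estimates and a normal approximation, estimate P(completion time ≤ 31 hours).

0.019

te_A = (13 + 4·14 + 21)/6 = 90/6 = 15; σ²_A = ((21−13)/6)² = 1.778
te_B = (5 + 4·8 + 23)/6 = 60/6 = 10; σ²_B = ((23−5)/6)² = 9.000
te_C = (3 + 4·5 + 19)/6 = 42/6 = 7; σ²_C = ((19−3)/6)² = 7.111
te_D = (1 + 4·2 + 9)/6 = 18/6 = 3; σ²_D = ((9−1)/6)² = 1.778
te_E = (9 + 4·10 + 11)/6 = 60/6 = 10; σ²_E = ((11−9)/6)² = 0.111
te_F = (1 + 4·5 + 15)/6 = 36/6 = 6; σ²_F = ((15−1)/6)² = 5.444
te_G = (7 + 4·8 + 9)/6 = 48/6 = 8; σ²_G = ((9−7)/6)² = 0.111
te_H = (1 + 4·3 + 5)/6 = 18/6 = 3; σ²_H = ((5−1)/6)² = 0.444

Forward pass:
ES_A = 0; EF_A = 15
ES_B = 15; EF_B = 15+10 = 25
ES_C = 15; EF_C = 15+7 = 22
ES_D = 15; EF_D = 15+3 = 18
ES_E = max(EF_B=25, EF_C=22) = 25; EF_E = 25+10 = 35
ES_F = 25; EF_F = 25+6 = 31
ES_G = 15; EF_G = 15+8 = 23
ES_H = max(EF_C=22, EF_D=18, EF_E=35, EF_F=31, EF_G=23) = 35; EF_H = 35+3 = 38
Expected project duration μ = 38 hours. Critical path: A → B → E → H.

Variance along critical path = 1.778 + 9.000 + 0.111 + 0.444 = 11.333; σ = √11.333 = 3.367 hours.
Z = (31 − 38) / 3.367 = -2.079
P(T ≤ 31) = Φ(-2.079) ≈ 0.019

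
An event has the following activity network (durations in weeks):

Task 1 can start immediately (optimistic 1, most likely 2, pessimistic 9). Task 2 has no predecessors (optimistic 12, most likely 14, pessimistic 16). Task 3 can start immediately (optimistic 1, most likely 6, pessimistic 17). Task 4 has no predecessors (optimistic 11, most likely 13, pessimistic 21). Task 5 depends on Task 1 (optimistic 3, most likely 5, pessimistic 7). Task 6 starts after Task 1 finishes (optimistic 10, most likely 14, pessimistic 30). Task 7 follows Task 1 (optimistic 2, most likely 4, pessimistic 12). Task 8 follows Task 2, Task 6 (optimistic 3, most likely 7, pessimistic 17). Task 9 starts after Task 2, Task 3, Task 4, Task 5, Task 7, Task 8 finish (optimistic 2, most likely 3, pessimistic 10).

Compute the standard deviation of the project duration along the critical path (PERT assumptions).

te_Task 1 = (1 + 4·2 + 9)/6 = 18/6 = 3; σ²_Task 1 = ((9−1)/6)² = 1.778
te_Task 2 = (12 + 4·14 + 16)/6 = 84/6 = 14; σ²_Task 2 = ((16−12)/6)² = 0.444
te_Task 3 = (1 + 4·6 + 17)/6 = 42/6 = 7; σ²_Task 3 = ((17−1)/6)² = 7.111
te_Task 4 = (11 + 4·13 + 21)/6 = 84/6 = 14; σ²_Task 4 = ((21−11)/6)² = 2.778
te_Task 5 = (3 + 4·5 + 7)/6 = 30/6 = 5; σ²_Task 5 = ((7−3)/6)² = 0.444
te_Task 6 = (10 + 4·14 + 30)/6 = 96/6 = 16; σ²_Task 6 = ((30−10)/6)² = 11.111
te_Task 7 = (2 + 4·4 + 12)/6 = 30/6 = 5; σ²_Task 7 = ((12−2)/6)² = 2.778
te_Task 8 = (3 + 4·7 + 17)/6 = 48/6 = 8; σ²_Task 8 = ((17−3)/6)² = 5.444
te_Task 9 = (2 + 4·3 + 10)/6 = 24/6 = 4; σ²_Task 9 = ((10−2)/6)² = 1.778

Forward pass:
ES_Task 1 = 0; EF_Task 1 = 3
ES_Task 2 = 0; EF_Task 2 = 14
ES_Task 3 = 0; EF_Task 3 = 7
ES_Task 4 = 0; EF_Task 4 = 14
ES_Task 5 = 3; EF_Task 5 = 3+5 = 8
ES_Task 6 = 3; EF_Task 6 = 3+16 = 19
ES_Task 7 = 3; EF_Task 7 = 3+5 = 8
ES_Task 8 = max(EF_Task 2=14, EF_Task 6=19) = 19; EF_Task 8 = 19+8 = 27
ES_Task 9 = max(EF_Task 2=14, EF_Task 3=7, EF_Task 4=14, EF_Task 5=8, EF_Task 7=8, EF_Task 8=27) = 27; EF_Task 9 = 27+4 = 31
Expected project duration μ = 31 weeks. Critical path: Task 1 → Task 6 → Task 8 → Task 9.

Variance along critical path = 1.778 + 11.111 + 5.444 + 1.778 = 20.111
σ = √20.111 = 4.485 weeks

4.48 weeks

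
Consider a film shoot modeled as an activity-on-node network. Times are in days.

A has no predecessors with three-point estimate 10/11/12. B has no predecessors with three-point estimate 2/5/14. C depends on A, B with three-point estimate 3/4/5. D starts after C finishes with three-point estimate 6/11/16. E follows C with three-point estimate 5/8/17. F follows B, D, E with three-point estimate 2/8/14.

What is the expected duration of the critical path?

te_A = (10 + 4·11 + 12)/6 = 66/6 = 11
te_B = (2 + 4·5 + 14)/6 = 36/6 = 6
te_C = (3 + 4·4 + 5)/6 = 24/6 = 4
te_D = (6 + 4·11 + 16)/6 = 66/6 = 11
te_E = (5 + 4·8 + 17)/6 = 54/6 = 9
te_F = (2 + 4·8 + 14)/6 = 48/6 = 8

Forward pass:
ES_A = 0; EF_A = 11
ES_B = 0; EF_B = 6
ES_C = max(EF_A=11, EF_B=6) = 11; EF_C = 11+4 = 15
ES_D = 15; EF_D = 15+11 = 26
ES_E = 15; EF_E = 15+9 = 24
ES_F = max(EF_B=6, EF_D=26, EF_E=24) = 26; EF_F = 26+8 = 34
Expected project duration μ = 34 days. Critical path: A → C → D → F.

34 days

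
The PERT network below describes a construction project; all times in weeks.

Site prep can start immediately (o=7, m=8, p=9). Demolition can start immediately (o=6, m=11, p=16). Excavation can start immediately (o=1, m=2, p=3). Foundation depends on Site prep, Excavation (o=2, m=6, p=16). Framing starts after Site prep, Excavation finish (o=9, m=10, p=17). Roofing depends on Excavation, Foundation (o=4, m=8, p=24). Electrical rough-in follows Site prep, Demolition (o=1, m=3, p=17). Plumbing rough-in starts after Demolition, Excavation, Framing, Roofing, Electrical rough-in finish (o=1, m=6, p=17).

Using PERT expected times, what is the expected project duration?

32 weeks

te_Site prep = (7 + 4·8 + 9)/6 = 48/6 = 8
te_Demolition = (6 + 4·11 + 16)/6 = 66/6 = 11
te_Excavation = (1 + 4·2 + 3)/6 = 12/6 = 2
te_Foundation = (2 + 4·6 + 16)/6 = 42/6 = 7
te_Framing = (9 + 4·10 + 17)/6 = 66/6 = 11
te_Roofing = (4 + 4·8 + 24)/6 = 60/6 = 10
te_Electrical rough-in = (1 + 4·3 + 17)/6 = 30/6 = 5
te_Plumbing rough-in = (1 + 4·6 + 17)/6 = 42/6 = 7

Forward pass:
ES_Site prep = 0; EF_Site prep = 8
ES_Demolition = 0; EF_Demolition = 11
ES_Excavation = 0; EF_Excavation = 2
ES_Foundation = max(EF_Site prep=8, EF_Excavation=2) = 8; EF_Foundation = 8+7 = 15
ES_Framing = max(EF_Site prep=8, EF_Excavation=2) = 8; EF_Framing = 8+11 = 19
ES_Roofing = max(EF_Excavation=2, EF_Foundation=15) = 15; EF_Roofing = 15+10 = 25
ES_Electrical rough-in = max(EF_Site prep=8, EF_Demolition=11) = 11; EF_Electrical rough-in = 11+5 = 16
ES_Plumbing rough-in = max(EF_Demolition=11, EF_Excavation=2, EF_Framing=19, EF_Roofing=25, EF_Electrical rough-in=16) = 25; EF_Plumbing rough-in = 25+7 = 32
Expected project duration μ = 32 weeks. Critical path: Site prep → Foundation → Roofing → Plumbing rough-in.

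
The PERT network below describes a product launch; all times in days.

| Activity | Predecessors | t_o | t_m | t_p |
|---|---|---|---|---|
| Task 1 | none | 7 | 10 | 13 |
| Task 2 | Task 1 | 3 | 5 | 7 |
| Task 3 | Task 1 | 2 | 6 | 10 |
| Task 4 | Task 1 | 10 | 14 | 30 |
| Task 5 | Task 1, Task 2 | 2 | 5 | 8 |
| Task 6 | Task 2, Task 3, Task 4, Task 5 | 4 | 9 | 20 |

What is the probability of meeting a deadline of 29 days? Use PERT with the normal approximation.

0.055

te_Task 1 = (7 + 4·10 + 13)/6 = 60/6 = 10; σ²_Task 1 = ((13−7)/6)² = 1.000
te_Task 2 = (3 + 4·5 + 7)/6 = 30/6 = 5; σ²_Task 2 = ((7−3)/6)² = 0.444
te_Task 3 = (2 + 4·6 + 10)/6 = 36/6 = 6; σ²_Task 3 = ((10−2)/6)² = 1.778
te_Task 4 = (10 + 4·14 + 30)/6 = 96/6 = 16; σ²_Task 4 = ((30−10)/6)² = 11.111
te_Task 5 = (2 + 4·5 + 8)/6 = 30/6 = 5; σ²_Task 5 = ((8−2)/6)² = 1.000
te_Task 6 = (4 + 4·9 + 20)/6 = 60/6 = 10; σ²_Task 6 = ((20−4)/6)² = 7.111

Forward pass:
ES_Task 1 = 0; EF_Task 1 = 10
ES_Task 2 = 10; EF_Task 2 = 10+5 = 15
ES_Task 3 = 10; EF_Task 3 = 10+6 = 16
ES_Task 4 = 10; EF_Task 4 = 10+16 = 26
ES_Task 5 = max(EF_Task 1=10, EF_Task 2=15) = 15; EF_Task 5 = 15+5 = 20
ES_Task 6 = max(EF_Task 2=15, EF_Task 3=16, EF_Task 4=26, EF_Task 5=20) = 26; EF_Task 6 = 26+10 = 36
Expected project duration μ = 36 days. Critical path: Task 1 → Task 4 → Task 6.

Variance along critical path = 1.000 + 11.111 + 7.111 = 19.222; σ = √19.222 = 4.384 days.
Z = (29 − 36) / 4.384 = -1.597
P(T ≤ 29) = Φ(-1.597) ≈ 0.055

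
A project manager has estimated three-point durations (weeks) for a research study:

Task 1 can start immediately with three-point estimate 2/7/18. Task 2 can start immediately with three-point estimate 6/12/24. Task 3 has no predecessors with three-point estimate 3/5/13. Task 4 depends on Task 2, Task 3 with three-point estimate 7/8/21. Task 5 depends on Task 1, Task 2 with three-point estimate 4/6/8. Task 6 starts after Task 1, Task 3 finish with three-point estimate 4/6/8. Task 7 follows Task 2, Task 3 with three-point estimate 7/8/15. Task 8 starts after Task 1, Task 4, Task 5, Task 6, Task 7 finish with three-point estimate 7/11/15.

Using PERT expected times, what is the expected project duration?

34 weeks

te_Task 1 = (2 + 4·7 + 18)/6 = 48/6 = 8
te_Task 2 = (6 + 4·12 + 24)/6 = 78/6 = 13
te_Task 3 = (3 + 4·5 + 13)/6 = 36/6 = 6
te_Task 4 = (7 + 4·8 + 21)/6 = 60/6 = 10
te_Task 5 = (4 + 4·6 + 8)/6 = 36/6 = 6
te_Task 6 = (4 + 4·6 + 8)/6 = 36/6 = 6
te_Task 7 = (7 + 4·8 + 15)/6 = 54/6 = 9
te_Task 8 = (7 + 4·11 + 15)/6 = 66/6 = 11

Forward pass:
ES_Task 1 = 0; EF_Task 1 = 8
ES_Task 2 = 0; EF_Task 2 = 13
ES_Task 3 = 0; EF_Task 3 = 6
ES_Task 4 = max(EF_Task 2=13, EF_Task 3=6) = 13; EF_Task 4 = 13+10 = 23
ES_Task 5 = max(EF_Task 1=8, EF_Task 2=13) = 13; EF_Task 5 = 13+6 = 19
ES_Task 6 = max(EF_Task 1=8, EF_Task 3=6) = 8; EF_Task 6 = 8+6 = 14
ES_Task 7 = max(EF_Task 2=13, EF_Task 3=6) = 13; EF_Task 7 = 13+9 = 22
ES_Task 8 = max(EF_Task 1=8, EF_Task 4=23, EF_Task 5=19, EF_Task 6=14, EF_Task 7=22) = 23; EF_Task 8 = 23+11 = 34
Expected project duration μ = 34 weeks. Critical path: Task 2 → Task 4 → Task 8.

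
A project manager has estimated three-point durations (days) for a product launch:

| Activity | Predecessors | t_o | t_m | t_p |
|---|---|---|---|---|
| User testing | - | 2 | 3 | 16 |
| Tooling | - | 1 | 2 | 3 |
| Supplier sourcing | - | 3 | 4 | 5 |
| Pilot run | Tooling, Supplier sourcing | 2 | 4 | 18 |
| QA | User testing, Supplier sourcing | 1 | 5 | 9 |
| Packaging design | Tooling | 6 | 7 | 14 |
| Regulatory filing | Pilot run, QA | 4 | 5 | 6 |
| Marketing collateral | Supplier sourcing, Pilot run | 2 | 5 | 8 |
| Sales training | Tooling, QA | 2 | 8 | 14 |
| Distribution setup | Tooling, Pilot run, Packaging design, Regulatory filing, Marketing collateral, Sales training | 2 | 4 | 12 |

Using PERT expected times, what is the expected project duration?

te_User testing = (2 + 4·3 + 16)/6 = 30/6 = 5
te_Tooling = (1 + 4·2 + 3)/6 = 12/6 = 2
te_Supplier sourcing = (3 + 4·4 + 5)/6 = 24/6 = 4
te_Pilot run = (2 + 4·4 + 18)/6 = 36/6 = 6
te_QA = (1 + 4·5 + 9)/6 = 30/6 = 5
te_Packaging design = (6 + 4·7 + 14)/6 = 48/6 = 8
te_Regulatory filing = (4 + 4·5 + 6)/6 = 30/6 = 5
te_Marketing collateral = (2 + 4·5 + 8)/6 = 30/6 = 5
te_Sales training = (2 + 4·8 + 14)/6 = 48/6 = 8
te_Distribution setup = (2 + 4·4 + 12)/6 = 30/6 = 5

Forward pass:
ES_User testing = 0; EF_User testing = 5
ES_Tooling = 0; EF_Tooling = 2
ES_Supplier sourcing = 0; EF_Supplier sourcing = 4
ES_Pilot run = max(EF_Tooling=2, EF_Supplier sourcing=4) = 4; EF_Pilot run = 4+6 = 10
ES_QA = max(EF_User testing=5, EF_Supplier sourcing=4) = 5; EF_QA = 5+5 = 10
ES_Packaging design = 2; EF_Packaging design = 2+8 = 10
ES_Regulatory filing = max(EF_Pilot run=10, EF_QA=10) = 10; EF_Regulatory filing = 10+5 = 15
ES_Marketing collateral = max(EF_Supplier sourcing=4, EF_Pilot run=10) = 10; EF_Marketing collateral = 10+5 = 15
ES_Sales training = max(EF_Tooling=2, EF_QA=10) = 10; EF_Sales training = 10+8 = 18
ES_Distribution setup = max(EF_Tooling=2, EF_Pilot run=10, EF_Packaging design=10, EF_Regulatory filing=15, EF_Marketing collateral=15, EF_Sales training=18) = 18; EF_Distribution setup = 18+5 = 23
Expected project duration μ = 23 days. Critical path: User testing → QA → Sales training → Distribution setup.

23 days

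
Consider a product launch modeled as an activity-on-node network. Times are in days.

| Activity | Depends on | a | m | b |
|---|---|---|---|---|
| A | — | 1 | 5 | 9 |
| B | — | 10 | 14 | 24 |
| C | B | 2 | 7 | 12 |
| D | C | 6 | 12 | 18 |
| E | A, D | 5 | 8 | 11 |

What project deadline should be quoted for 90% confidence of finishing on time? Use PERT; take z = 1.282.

te_A = (1 + 4·5 + 9)/6 = 30/6 = 5; σ²_A = ((9−1)/6)² = 1.778
te_B = (10 + 4·14 + 24)/6 = 90/6 = 15; σ²_B = ((24−10)/6)² = 5.444
te_C = (2 + 4·7 + 12)/6 = 42/6 = 7; σ²_C = ((12−2)/6)² = 2.778
te_D = (6 + 4·12 + 18)/6 = 72/6 = 12; σ²_D = ((18−6)/6)² = 4.000
te_E = (5 + 4·8 + 11)/6 = 48/6 = 8; σ²_E = ((11−5)/6)² = 1.000

Forward pass:
ES_A = 0; EF_A = 5
ES_B = 0; EF_B = 15
ES_C = 15; EF_C = 15+7 = 22
ES_D = 22; EF_D = 22+12 = 34
ES_E = max(EF_A=5, EF_D=34) = 34; EF_E = 34+8 = 42
Expected project duration μ = 42 days. Critical path: B → C → D → E.

Variance along critical path = 5.444 + 2.778 + 4.000 + 1.000 = 13.222; σ = 3.636 days.
D = μ + z·σ = 42 + 1.282·3.636 = 46.7 days

46.7 days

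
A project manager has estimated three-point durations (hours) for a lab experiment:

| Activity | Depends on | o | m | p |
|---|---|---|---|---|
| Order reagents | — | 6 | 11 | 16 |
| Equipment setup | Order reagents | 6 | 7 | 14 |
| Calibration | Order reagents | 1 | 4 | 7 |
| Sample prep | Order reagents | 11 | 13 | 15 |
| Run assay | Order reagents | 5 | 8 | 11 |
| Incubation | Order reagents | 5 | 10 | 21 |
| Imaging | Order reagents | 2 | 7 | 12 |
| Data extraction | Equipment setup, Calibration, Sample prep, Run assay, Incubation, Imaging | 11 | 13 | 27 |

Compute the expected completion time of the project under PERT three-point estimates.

te_Order reagents = (6 + 4·11 + 16)/6 = 66/6 = 11
te_Equipment setup = (6 + 4·7 + 14)/6 = 48/6 = 8
te_Calibration = (1 + 4·4 + 7)/6 = 24/6 = 4
te_Sample prep = (11 + 4·13 + 15)/6 = 78/6 = 13
te_Run assay = (5 + 4·8 + 11)/6 = 48/6 = 8
te_Incubation = (5 + 4·10 + 21)/6 = 66/6 = 11
te_Imaging = (2 + 4·7 + 12)/6 = 42/6 = 7
te_Data extraction = (11 + 4·13 + 27)/6 = 90/6 = 15

Forward pass:
ES_Order reagents = 0; EF_Order reagents = 11
ES_Equipment setup = 11; EF_Equipment setup = 11+8 = 19
ES_Calibration = 11; EF_Calibration = 11+4 = 15
ES_Sample prep = 11; EF_Sample prep = 11+13 = 24
ES_Run assay = 11; EF_Run assay = 11+8 = 19
ES_Incubation = 11; EF_Incubation = 11+11 = 22
ES_Imaging = 11; EF_Imaging = 11+7 = 18
ES_Data extraction = max(EF_Equipment setup=19, EF_Calibration=15, EF_Sample prep=24, EF_Run assay=19, EF_Incubation=22, EF_Imaging=18) = 24; EF_Data extraction = 24+15 = 39
Expected project duration μ = 39 hours. Critical path: Order reagents → Sample prep → Data extraction.

39 hours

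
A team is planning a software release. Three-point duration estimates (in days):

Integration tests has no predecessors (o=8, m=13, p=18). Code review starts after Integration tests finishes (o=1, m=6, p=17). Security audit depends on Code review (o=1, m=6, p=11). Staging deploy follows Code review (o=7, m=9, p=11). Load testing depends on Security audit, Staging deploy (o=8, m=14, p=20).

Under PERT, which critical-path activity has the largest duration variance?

te_Integration tests = (8 + 4·13 + 18)/6 = 78/6 = 13; σ²_Integration tests = ((18−8)/6)² = 2.778
te_Code review = (1 + 4·6 + 17)/6 = 42/6 = 7; σ²_Code review = ((17−1)/6)² = 7.111
te_Security audit = (1 + 4·6 + 11)/6 = 36/6 = 6; σ²_Security audit = ((11−1)/6)² = 2.778
te_Staging deploy = (7 + 4·9 + 11)/6 = 54/6 = 9; σ²_Staging deploy = ((11−7)/6)² = 0.444
te_Load testing = (8 + 4·14 + 20)/6 = 84/6 = 14; σ²_Load testing = ((20−8)/6)² = 4.000

Forward pass:
ES_Integration tests = 0; EF_Integration tests = 13
ES_Code review = 13; EF_Code review = 13+7 = 20
ES_Security audit = 20; EF_Security audit = 20+6 = 26
ES_Staging deploy = 20; EF_Staging deploy = 20+9 = 29
ES_Load testing = max(EF_Security audit=26, EF_Staging deploy=29) = 29; EF_Load testing = 29+14 = 43
Expected project duration μ = 43 days. Critical path: Integration tests → Code review → Staging deploy → Load testing.

Variances on critical path: σ²_Integration tests=2.778, σ²_Code review=7.111, σ²_Staging deploy=0.444, σ²_Load testing=4.000.
Largest is σ²_Code review = 7.111.

Code review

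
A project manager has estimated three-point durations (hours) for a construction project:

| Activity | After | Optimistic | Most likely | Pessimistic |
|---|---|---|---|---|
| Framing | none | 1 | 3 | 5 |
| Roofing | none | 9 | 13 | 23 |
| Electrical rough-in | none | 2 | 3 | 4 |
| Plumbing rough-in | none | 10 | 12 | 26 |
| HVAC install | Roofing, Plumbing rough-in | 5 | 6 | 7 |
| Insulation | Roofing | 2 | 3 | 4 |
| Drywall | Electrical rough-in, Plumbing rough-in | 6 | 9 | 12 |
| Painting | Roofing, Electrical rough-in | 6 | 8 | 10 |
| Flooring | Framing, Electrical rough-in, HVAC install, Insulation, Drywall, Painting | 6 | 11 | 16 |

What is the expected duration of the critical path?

te_Framing = (1 + 4·3 + 5)/6 = 18/6 = 3
te_Roofing = (9 + 4·13 + 23)/6 = 84/6 = 14
te_Electrical rough-in = (2 + 4·3 + 4)/6 = 18/6 = 3
te_Plumbing rough-in = (10 + 4·12 + 26)/6 = 84/6 = 14
te_HVAC install = (5 + 4·6 + 7)/6 = 36/6 = 6
te_Insulation = (2 + 4·3 + 4)/6 = 18/6 = 3
te_Drywall = (6 + 4·9 + 12)/6 = 54/6 = 9
te_Painting = (6 + 4·8 + 10)/6 = 48/6 = 8
te_Flooring = (6 + 4·11 + 16)/6 = 66/6 = 11

Forward pass:
ES_Framing = 0; EF_Framing = 3
ES_Roofing = 0; EF_Roofing = 14
ES_Electrical rough-in = 0; EF_Electrical rough-in = 3
ES_Plumbing rough-in = 0; EF_Plumbing rough-in = 14
ES_HVAC install = max(EF_Roofing=14, EF_Plumbing rough-in=14) = 14; EF_HVAC install = 14+6 = 20
ES_Insulation = 14; EF_Insulation = 14+3 = 17
ES_Drywall = max(EF_Electrical rough-in=3, EF_Plumbing rough-in=14) = 14; EF_Drywall = 14+9 = 23
ES_Painting = max(EF_Roofing=14, EF_Electrical rough-in=3) = 14; EF_Painting = 14+8 = 22
ES_Flooring = max(EF_Framing=3, EF_Electrical rough-in=3, EF_HVAC install=20, EF_Insulation=17, EF_Drywall=23, EF_Painting=22) = 23; EF_Flooring = 23+11 = 34
Expected project duration μ = 34 hours. Critical path: Plumbing rough-in → Drywall → Flooring.

34 hours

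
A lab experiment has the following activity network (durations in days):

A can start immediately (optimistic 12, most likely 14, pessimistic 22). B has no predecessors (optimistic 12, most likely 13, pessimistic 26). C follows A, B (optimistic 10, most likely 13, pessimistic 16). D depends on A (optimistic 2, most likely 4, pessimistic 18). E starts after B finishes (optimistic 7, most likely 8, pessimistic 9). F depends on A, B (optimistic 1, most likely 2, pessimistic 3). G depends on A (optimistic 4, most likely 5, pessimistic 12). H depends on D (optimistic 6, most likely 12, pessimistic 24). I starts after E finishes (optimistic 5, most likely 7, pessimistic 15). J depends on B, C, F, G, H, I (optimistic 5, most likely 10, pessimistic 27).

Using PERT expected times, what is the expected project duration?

46 days

te_A = (12 + 4·14 + 22)/6 = 90/6 = 15
te_B = (12 + 4·13 + 26)/6 = 90/6 = 15
te_C = (10 + 4·13 + 16)/6 = 78/6 = 13
te_D = (2 + 4·4 + 18)/6 = 36/6 = 6
te_E = (7 + 4·8 + 9)/6 = 48/6 = 8
te_F = (1 + 4·2 + 3)/6 = 12/6 = 2
te_G = (4 + 4·5 + 12)/6 = 36/6 = 6
te_H = (6 + 4·12 + 24)/6 = 78/6 = 13
te_I = (5 + 4·7 + 15)/6 = 48/6 = 8
te_J = (5 + 4·10 + 27)/6 = 72/6 = 12

Forward pass:
ES_A = 0; EF_A = 15
ES_B = 0; EF_B = 15
ES_C = max(EF_A=15, EF_B=15) = 15; EF_C = 15+13 = 28
ES_D = 15; EF_D = 15+6 = 21
ES_E = 15; EF_E = 15+8 = 23
ES_F = max(EF_A=15, EF_B=15) = 15; EF_F = 15+2 = 17
ES_G = 15; EF_G = 15+6 = 21
ES_H = 21; EF_H = 21+13 = 34
ES_I = 23; EF_I = 23+8 = 31
ES_J = max(EF_B=15, EF_C=28, EF_F=17, EF_G=21, EF_H=34, EF_I=31) = 34; EF_J = 34+12 = 46
Expected project duration μ = 46 days. Critical path: A → D → H → J.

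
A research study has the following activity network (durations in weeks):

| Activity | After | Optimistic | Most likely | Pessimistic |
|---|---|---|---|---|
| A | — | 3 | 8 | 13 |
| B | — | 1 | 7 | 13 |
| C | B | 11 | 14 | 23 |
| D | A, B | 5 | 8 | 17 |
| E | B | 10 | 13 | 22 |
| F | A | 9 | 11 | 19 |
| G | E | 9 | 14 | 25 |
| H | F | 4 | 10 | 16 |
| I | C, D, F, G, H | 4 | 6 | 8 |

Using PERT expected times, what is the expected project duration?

te_A = (3 + 4·8 + 13)/6 = 48/6 = 8
te_B = (1 + 4·7 + 13)/6 = 42/6 = 7
te_C = (11 + 4·14 + 23)/6 = 90/6 = 15
te_D = (5 + 4·8 + 17)/6 = 54/6 = 9
te_E = (10 + 4·13 + 22)/6 = 84/6 = 14
te_F = (9 + 4·11 + 19)/6 = 72/6 = 12
te_G = (9 + 4·14 + 25)/6 = 90/6 = 15
te_H = (4 + 4·10 + 16)/6 = 60/6 = 10
te_I = (4 + 4·6 + 8)/6 = 36/6 = 6

Forward pass:
ES_A = 0; EF_A = 8
ES_B = 0; EF_B = 7
ES_C = 7; EF_C = 7+15 = 22
ES_D = max(EF_A=8, EF_B=7) = 8; EF_D = 8+9 = 17
ES_E = 7; EF_E = 7+14 = 21
ES_F = 8; EF_F = 8+12 = 20
ES_G = 21; EF_G = 21+15 = 36
ES_H = 20; EF_H = 20+10 = 30
ES_I = max(EF_C=22, EF_D=17, EF_F=20, EF_G=36, EF_H=30) = 36; EF_I = 36+6 = 42
Expected project duration μ = 42 weeks. Critical path: B → E → G → I.

42 weeks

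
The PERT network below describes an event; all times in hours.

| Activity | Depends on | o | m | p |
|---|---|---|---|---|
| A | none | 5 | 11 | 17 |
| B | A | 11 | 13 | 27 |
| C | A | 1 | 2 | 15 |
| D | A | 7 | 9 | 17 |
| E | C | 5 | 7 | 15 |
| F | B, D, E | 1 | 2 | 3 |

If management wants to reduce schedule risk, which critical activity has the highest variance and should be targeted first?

te_A = (5 + 4·11 + 17)/6 = 66/6 = 11; σ²_A = ((17−5)/6)² = 4.000
te_B = (11 + 4·13 + 27)/6 = 90/6 = 15; σ²_B = ((27−11)/6)² = 7.111
te_C = (1 + 4·2 + 15)/6 = 24/6 = 4; σ²_C = ((15−1)/6)² = 5.444
te_D = (7 + 4·9 + 17)/6 = 60/6 = 10; σ²_D = ((17−7)/6)² = 2.778
te_E = (5 + 4·7 + 15)/6 = 48/6 = 8; σ²_E = ((15−5)/6)² = 2.778
te_F = (1 + 4·2 + 3)/6 = 12/6 = 2; σ²_F = ((3−1)/6)² = 0.111

Forward pass:
ES_A = 0; EF_A = 11
ES_B = 11; EF_B = 11+15 = 26
ES_C = 11; EF_C = 11+4 = 15
ES_D = 11; EF_D = 11+10 = 21
ES_E = 15; EF_E = 15+8 = 23
ES_F = max(EF_B=26, EF_D=21, EF_E=23) = 26; EF_F = 26+2 = 28
Expected project duration μ = 28 hours. Critical path: A → B → F.

Variances on critical path: σ²_A=4.000, σ²_B=7.111, σ²_F=0.111.
Largest is σ²_B = 7.111.

B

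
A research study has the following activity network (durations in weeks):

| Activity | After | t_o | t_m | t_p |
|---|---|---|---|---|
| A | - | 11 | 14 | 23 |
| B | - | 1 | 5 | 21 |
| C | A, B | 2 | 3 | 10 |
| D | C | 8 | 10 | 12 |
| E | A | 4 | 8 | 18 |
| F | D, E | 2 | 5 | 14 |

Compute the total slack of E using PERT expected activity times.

te_A = (11 + 4·14 + 23)/6 = 90/6 = 15
te_B = (1 + 4·5 + 21)/6 = 42/6 = 7
te_C = (2 + 4·3 + 10)/6 = 24/6 = 4
te_D = (8 + 4·10 + 12)/6 = 60/6 = 10
te_E = (4 + 4·8 + 18)/6 = 54/6 = 9
te_F = (2 + 4·5 + 14)/6 = 36/6 = 6

Forward pass:
ES_A = 0; EF_A = 15
ES_B = 0; EF_B = 7
ES_C = max(EF_A=15, EF_B=7) = 15; EF_C = 15+4 = 19
ES_D = 19; EF_D = 19+10 = 29
ES_E = 15; EF_E = 15+9 = 24
ES_F = max(EF_D=29, EF_E=24) = 29; EF_F = 29+6 = 35
Expected project duration μ = 35 weeks. Critical path: A → C → D → F.

Backward pass:
LF_F = 35; LS_F = 35−6 = 29
LF_E = LS_F = 29; LS_E = 29−9 = 20
LF_D = LS_F = 29; LS_D = 29−10 = 19
LF_C = LS_D = 19; LS_C = 19−4 = 15
LF_B = LS_C = 15; LS_B = 15−7 = 8
LF_A = min(LS_C=15, LS_E=20) = 15; LS_A = 15−15 = 0
Slack_E = LS_E − ES_E = 20 − 15 = 5

5 weeks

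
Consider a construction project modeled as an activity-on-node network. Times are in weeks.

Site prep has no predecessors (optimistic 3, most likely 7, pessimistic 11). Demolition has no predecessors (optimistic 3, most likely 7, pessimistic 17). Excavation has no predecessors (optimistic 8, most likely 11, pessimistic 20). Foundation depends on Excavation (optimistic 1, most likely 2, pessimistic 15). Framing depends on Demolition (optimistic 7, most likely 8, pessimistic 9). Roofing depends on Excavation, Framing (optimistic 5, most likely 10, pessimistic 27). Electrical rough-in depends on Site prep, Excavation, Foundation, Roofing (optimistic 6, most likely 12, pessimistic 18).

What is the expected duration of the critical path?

te_Site prep = (3 + 4·7 + 11)/6 = 42/6 = 7
te_Demolition = (3 + 4·7 + 17)/6 = 48/6 = 8
te_Excavation = (8 + 4·11 + 20)/6 = 72/6 = 12
te_Foundation = (1 + 4·2 + 15)/6 = 24/6 = 4
te_Framing = (7 + 4·8 + 9)/6 = 48/6 = 8
te_Roofing = (5 + 4·10 + 27)/6 = 72/6 = 12
te_Electrical rough-in = (6 + 4·12 + 18)/6 = 72/6 = 12

Forward pass:
ES_Site prep = 0; EF_Site prep = 7
ES_Demolition = 0; EF_Demolition = 8
ES_Excavation = 0; EF_Excavation = 12
ES_Foundation = 12; EF_Foundation = 12+4 = 16
ES_Framing = 8; EF_Framing = 8+8 = 16
ES_Roofing = max(EF_Excavation=12, EF_Framing=16) = 16; EF_Roofing = 16+12 = 28
ES_Electrical rough-in = max(EF_Site prep=7, EF_Excavation=12, EF_Foundation=16, EF_Roofing=28) = 28; EF_Electrical rough-in = 28+12 = 40
Expected project duration μ = 40 weeks. Critical path: Demolition → Framing → Roofing → Electrical rough-in.

40 weeks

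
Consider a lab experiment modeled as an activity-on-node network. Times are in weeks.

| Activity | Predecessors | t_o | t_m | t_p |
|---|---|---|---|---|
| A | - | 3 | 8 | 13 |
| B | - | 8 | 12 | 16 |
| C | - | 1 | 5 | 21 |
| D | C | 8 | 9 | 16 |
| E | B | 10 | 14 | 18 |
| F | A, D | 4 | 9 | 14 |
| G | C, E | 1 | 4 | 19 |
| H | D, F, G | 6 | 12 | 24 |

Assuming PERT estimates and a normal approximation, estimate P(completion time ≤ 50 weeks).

0.859

te_A = (3 + 4·8 + 13)/6 = 48/6 = 8; σ²_A = ((13−3)/6)² = 2.778
te_B = (8 + 4·12 + 16)/6 = 72/6 = 12; σ²_B = ((16−8)/6)² = 1.778
te_C = (1 + 4·5 + 21)/6 = 42/6 = 7; σ²_C = ((21−1)/6)² = 11.111
te_D = (8 + 4·9 + 16)/6 = 60/6 = 10; σ²_D = ((16−8)/6)² = 1.778
te_E = (10 + 4·14 + 18)/6 = 84/6 = 14; σ²_E = ((18−10)/6)² = 1.778
te_F = (4 + 4·9 + 14)/6 = 54/6 = 9; σ²_F = ((14−4)/6)² = 2.778
te_G = (1 + 4·4 + 19)/6 = 36/6 = 6; σ²_G = ((19−1)/6)² = 9.000
te_H = (6 + 4·12 + 24)/6 = 78/6 = 13; σ²_H = ((24−6)/6)² = 9.000

Forward pass:
ES_A = 0; EF_A = 8
ES_B = 0; EF_B = 12
ES_C = 0; EF_C = 7
ES_D = 7; EF_D = 7+10 = 17
ES_E = 12; EF_E = 12+14 = 26
ES_F = max(EF_A=8, EF_D=17) = 17; EF_F = 17+9 = 26
ES_G = max(EF_C=7, EF_E=26) = 26; EF_G = 26+6 = 32
ES_H = max(EF_D=17, EF_F=26, EF_G=32) = 32; EF_H = 32+13 = 45
Expected project duration μ = 45 weeks. Critical path: B → E → G → H.

Variance along critical path = 1.778 + 1.778 + 9.000 + 9.000 = 21.556; σ = √21.556 = 4.643 weeks.
Z = (50 − 45) / 4.643 = 1.077
P(T ≤ 50) = Φ(1.077) ≈ 0.859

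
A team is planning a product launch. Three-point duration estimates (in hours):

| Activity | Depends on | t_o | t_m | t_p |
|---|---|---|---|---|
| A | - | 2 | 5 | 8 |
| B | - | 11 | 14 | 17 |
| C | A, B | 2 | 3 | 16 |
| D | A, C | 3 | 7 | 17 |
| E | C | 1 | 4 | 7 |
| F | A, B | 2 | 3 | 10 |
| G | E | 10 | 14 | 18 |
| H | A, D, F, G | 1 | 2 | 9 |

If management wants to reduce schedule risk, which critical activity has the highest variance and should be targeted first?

te_A = (2 + 4·5 + 8)/6 = 30/6 = 5; σ²_A = ((8−2)/6)² = 1.000
te_B = (11 + 4·14 + 17)/6 = 84/6 = 14; σ²_B = ((17−11)/6)² = 1.000
te_C = (2 + 4·3 + 16)/6 = 30/6 = 5; σ²_C = ((16−2)/6)² = 5.444
te_D = (3 + 4·7 + 17)/6 = 48/6 = 8; σ²_D = ((17−3)/6)² = 5.444
te_E = (1 + 4·4 + 7)/6 = 24/6 = 4; σ²_E = ((7−1)/6)² = 1.000
te_F = (2 + 4·3 + 10)/6 = 24/6 = 4; σ²_F = ((10−2)/6)² = 1.778
te_G = (10 + 4·14 + 18)/6 = 84/6 = 14; σ²_G = ((18−10)/6)² = 1.778
te_H = (1 + 4·2 + 9)/6 = 18/6 = 3; σ²_H = ((9−1)/6)² = 1.778

Forward pass:
ES_A = 0; EF_A = 5
ES_B = 0; EF_B = 14
ES_C = max(EF_A=5, EF_B=14) = 14; EF_C = 14+5 = 19
ES_D = max(EF_A=5, EF_C=19) = 19; EF_D = 19+8 = 27
ES_E = 19; EF_E = 19+4 = 23
ES_F = max(EF_A=5, EF_B=14) = 14; EF_F = 14+4 = 18
ES_G = 23; EF_G = 23+14 = 37
ES_H = max(EF_A=5, EF_D=27, EF_F=18, EF_G=37) = 37; EF_H = 37+3 = 40
Expected project duration μ = 40 hours. Critical path: B → C → E → G → H.

Variances on critical path: σ²_B=1.000, σ²_C=5.444, σ²_E=1.000, σ²_G=1.778, σ²_H=1.778.
Largest is σ²_C = 5.444.

C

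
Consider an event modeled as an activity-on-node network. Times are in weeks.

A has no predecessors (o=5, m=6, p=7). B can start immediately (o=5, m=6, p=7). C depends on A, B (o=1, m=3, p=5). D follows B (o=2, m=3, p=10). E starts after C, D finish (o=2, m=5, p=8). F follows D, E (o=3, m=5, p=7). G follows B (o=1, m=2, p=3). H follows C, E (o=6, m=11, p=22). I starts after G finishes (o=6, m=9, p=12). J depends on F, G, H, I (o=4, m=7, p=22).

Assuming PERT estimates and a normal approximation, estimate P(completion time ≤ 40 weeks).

0.821

te_A = (5 + 4·6 + 7)/6 = 36/6 = 6; σ²_A = ((7−5)/6)² = 0.111
te_B = (5 + 4·6 + 7)/6 = 36/6 = 6; σ²_B = ((7−5)/6)² = 0.111
te_C = (1 + 4·3 + 5)/6 = 18/6 = 3; σ²_C = ((5−1)/6)² = 0.444
te_D = (2 + 4·3 + 10)/6 = 24/6 = 4; σ²_D = ((10−2)/6)² = 1.778
te_E = (2 + 4·5 + 8)/6 = 30/6 = 5; σ²_E = ((8−2)/6)² = 1.000
te_F = (3 + 4·5 + 7)/6 = 30/6 = 5; σ²_F = ((7−3)/6)² = 0.444
te_G = (1 + 4·2 + 3)/6 = 12/6 = 2; σ²_G = ((3−1)/6)² = 0.111
te_H = (6 + 4·11 + 22)/6 = 72/6 = 12; σ²_H = ((22−6)/6)² = 7.111
te_I = (6 + 4·9 + 12)/6 = 54/6 = 9; σ²_I = ((12−6)/6)² = 1.000
te_J = (4 + 4·7 + 22)/6 = 54/6 = 9; σ²_J = ((22−4)/6)² = 9.000

Forward pass:
ES_A = 0; EF_A = 6
ES_B = 0; EF_B = 6
ES_C = max(EF_A=6, EF_B=6) = 6; EF_C = 6+3 = 9
ES_D = 6; EF_D = 6+4 = 10
ES_E = max(EF_C=9, EF_D=10) = 10; EF_E = 10+5 = 15
ES_F = max(EF_D=10, EF_E=15) = 15; EF_F = 15+5 = 20
ES_G = 6; EF_G = 6+2 = 8
ES_H = max(EF_C=9, EF_E=15) = 15; EF_H = 15+12 = 27
ES_I = 8; EF_I = 8+9 = 17
ES_J = max(EF_F=20, EF_G=8, EF_H=27, EF_I=17) = 27; EF_J = 27+9 = 36
Expected project duration μ = 36 weeks. Critical path: B → D → E → H → J.

Variance along critical path = 0.111 + 1.778 + 1.000 + 7.111 + 9.000 = 19.000; σ = √19.000 = 4.359 weeks.
Z = (40 − 36) / 4.359 = 0.918
P(T ≤ 40) = Φ(0.918) ≈ 0.821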